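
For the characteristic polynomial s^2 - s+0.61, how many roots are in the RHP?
Poles: 0.5 + 0.6j, 0.5 - 0.6j. RHP poles (Re>0): 2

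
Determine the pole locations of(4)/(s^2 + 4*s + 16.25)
Set denominator = 0: s^2 + 4*s + 16.25 = 0 → Poles: -2 + 3.5j, -2 - 3.5j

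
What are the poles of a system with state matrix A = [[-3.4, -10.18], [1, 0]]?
Eigenvalues solve det(λI - A) = 0.
Characteristic polynomial: λ^2 + 3.4*λ + 10.18 = 0.
Roots: -1.7 + 2.7j, -1.7 - 2.7j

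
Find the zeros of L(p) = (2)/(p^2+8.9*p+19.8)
Numerator is a nonzero constant (2) → Zeros: none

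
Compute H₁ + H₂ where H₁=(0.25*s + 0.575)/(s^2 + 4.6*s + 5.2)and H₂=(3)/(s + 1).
Parallel: H = H₁ + H₂ = (n₁·d₂ + n₂·d₁)/(d₁·d₂).
n₁·d₂ = 0.25*s^2 + 0.825*s + 0.575. n₂·d₁ = 3*s^2 + 13.8*s + 15.6. Sum = 3.25*s^2 + 14.625*s + 16.175. d₁·d₂ = s^3 + 5.6*s^2 + 9.8*s + 5.2.
H(s) = (3.25*s^2 + 14.625*s + 16.175)/(s^3 + 5.6*s^2 + 9.8*s + 5.2)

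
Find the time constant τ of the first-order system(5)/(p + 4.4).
First-order system: τ = -1/pole. Pole = -4.4. τ = -1/(-4.4) = 0.2273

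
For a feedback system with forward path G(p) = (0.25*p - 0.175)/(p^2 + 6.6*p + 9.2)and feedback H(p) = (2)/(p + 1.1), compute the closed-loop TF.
Closed-loop T = G/(1+GH).
Numerator: G_num * H_den = 0.25*p^2 + 0.1*p - 0.1925.
Denominator: G_den * H_den + G_num * H_num = (p^3 + 7.7*p^2 + 16.46*p + 10.12) + (0.5*p - 0.35) = p^3 + 7.7*p^2 + 16.96*p + 9.77.
T(p) = (0.25*p^2 + 0.1*p - 0.1925)/(p^3 + 7.7*p^2 + 16.96*p + 9.77)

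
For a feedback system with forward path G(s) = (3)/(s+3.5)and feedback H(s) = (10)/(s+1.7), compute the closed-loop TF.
Closed-loop T = G/(1+GH).
Numerator: G_num * H_den = 3*s + 5.1.
Denominator: G_den * H_den + G_num * H_num = (s^2 + 5.2*s + 5.95) + (30) = s^2 + 5.2*s + 35.95.
T(s) = (3*s + 5.1)/(s^2 + 5.2*s + 35.95)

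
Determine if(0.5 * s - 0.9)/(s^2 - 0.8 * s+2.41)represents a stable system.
Denominator: s^2 - 0.8*s + 2.41. Poles: 0.4 + 1.5j, 0.4 - 1.5j. All Re(p)<0: No (unstable)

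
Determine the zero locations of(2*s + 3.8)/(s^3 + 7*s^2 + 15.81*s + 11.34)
Set numerator = 0: 2*s + 3.8 = 0 → Zeros: -1.9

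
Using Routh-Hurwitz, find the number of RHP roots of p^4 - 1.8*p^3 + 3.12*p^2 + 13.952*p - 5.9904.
Routh array:
p^4: [1, 3.12, -5.9904]; p^3: [-1.8, 13.952]; p^2: [10.8711, -5.9904]; p^1: [12.9601]; p^0: [-5.9904]
First column: [1, -1.8, 10.8711, 12.9601, -5.9904]. Sign changes = RHP roots = 3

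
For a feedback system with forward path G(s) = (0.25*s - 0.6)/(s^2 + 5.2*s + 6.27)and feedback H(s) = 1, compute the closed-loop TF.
Closed-loop T = G/(1+GH).
Numerator: G_num * H_den = 0.25*s - 0.6.
Denominator: G_den * H_den + G_num * H_num = (s^2 + 5.2*s + 6.27) + (0.25*s - 0.6) = s^2 + 5.45*s + 5.67.
T(s) = (0.25*s - 0.6)/(s^2 + 5.45*s + 5.67)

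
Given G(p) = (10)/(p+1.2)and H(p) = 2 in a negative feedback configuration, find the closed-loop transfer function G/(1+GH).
Closed-loop T = G/(1+GH).
Numerator: G_num * H_den = 10.
Denominator: G_den * H_den + G_num * H_num = (p + 1.2) + (20) = p + 21.2.
T(p) = (10)/(p + 21.2)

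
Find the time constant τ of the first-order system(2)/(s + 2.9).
First-order system: τ = -1/pole. Pole = -2.9. τ = -1/(-2.9) = 0.3448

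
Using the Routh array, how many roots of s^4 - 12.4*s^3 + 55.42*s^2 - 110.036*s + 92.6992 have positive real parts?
Routh array:
s^4: [1, 55.42, 92.6992]; s^3: [-12.4, -110.036]; s^2: [46.5461, 92.6992]; s^1: [-85.3407]; s^0: [92.6992]
First column: [1, -12.4, 46.5461, -85.3407, 92.6992]. Sign changes = RHP roots = 4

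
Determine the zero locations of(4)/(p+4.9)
Numerator is a nonzero constant (4) → Zeros: none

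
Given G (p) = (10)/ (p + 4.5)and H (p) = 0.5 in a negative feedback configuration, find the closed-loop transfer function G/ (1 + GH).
Closed-loop T = G/(1+GH).
Numerator: G_num * H_den = 10.
Denominator: G_den * H_den + G_num * H_num = (p + 4.5) + (5) = p + 9.5.
T(p) = (10)/(p + 9.5)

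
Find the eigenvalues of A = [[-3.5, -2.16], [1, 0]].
Eigenvalues solve det(λI - A) = 0.
Characteristic polynomial: λ^2 + 3.5*λ + 2.16 = 0.
Factor: (λ + 0.8)(λ + 2.7) = 0.
Roots: -0.8, -2.7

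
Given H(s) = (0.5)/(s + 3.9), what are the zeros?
Numerator is a nonzero constant (0.5) → Zeros: none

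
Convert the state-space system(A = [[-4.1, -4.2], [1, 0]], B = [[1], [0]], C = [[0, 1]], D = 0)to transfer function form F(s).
F(s) = C(sI - A)⁻¹B + D.
Characteristic polynomial det(sI - A) = s^2 + 4.1*s + 4.2.
Numerator from C·adj(sI-A)·B + D·det(sI-A) = 1.
F(s) = (1)/(s^2 + 4.1*s + 4.2)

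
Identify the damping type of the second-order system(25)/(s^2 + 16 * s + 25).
Standard form: ωn²/(s²+2ζωn·s+ωn²) gives ωn=5, ζ=1.6.
Overdamped (ζ = 1.6 > 1)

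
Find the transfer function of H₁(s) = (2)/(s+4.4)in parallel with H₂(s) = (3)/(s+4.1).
Parallel: H = H₁ + H₂ = (n₁·d₂ + n₂·d₁)/(d₁·d₂).
n₁·d₂ = 2*s + 8.2. n₂·d₁ = 3*s + 13.2. Sum = 5*s + 21.4. d₁·d₂ = s^2 + 8.5*s + 18.04.
H(s) = (5*s + 21.4)/(s^2 + 8.5*s + 18.04)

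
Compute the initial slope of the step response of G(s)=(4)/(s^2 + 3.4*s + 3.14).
IVT: y'(0⁺) = lim_{s→∞} s²·Y(s) = lim_{s→∞} s·G(s).
deg(num) = 0, deg(den) = 2, relative degree = 2 ≥ 2, so s·G(s) → 0. Initial slope = 0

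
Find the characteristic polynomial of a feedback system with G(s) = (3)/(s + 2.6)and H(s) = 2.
Characteristic poly = G_den * H_den + G_num * H_num = (s + 2.6) + (6) = s + 8.6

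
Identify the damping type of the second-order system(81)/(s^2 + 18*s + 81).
Standard form: ωn²/(s²+2ζωn·s+ωn²) gives ωn=9, ζ=1.
Critically damped (ζ = 1)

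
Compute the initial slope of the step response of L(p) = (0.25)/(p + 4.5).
IVT: y'(0⁺) = lim_{p→∞} p²·Y(p) = lim_{p→∞} p·L(p).
deg(num) = 0, deg(den) = 1, relative degree = 1, so p·L(p) → (leading num)/(leading den) = 0.25/1 = 0.25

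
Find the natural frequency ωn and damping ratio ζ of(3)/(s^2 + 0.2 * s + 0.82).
Underdamped: complex pole -0.1 + 0.9j. ωn = |pole| = 0.9055, ζ = -Re(pole)/ωn = 0.1104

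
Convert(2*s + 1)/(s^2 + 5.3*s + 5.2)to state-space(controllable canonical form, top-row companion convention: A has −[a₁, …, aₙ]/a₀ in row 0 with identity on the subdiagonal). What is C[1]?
Reachable canonical form: C = numerator coefficients (right-aligned, zero-padded to length n).
num = 2*s + 1, C = [[2, 1]].
C[1] = 1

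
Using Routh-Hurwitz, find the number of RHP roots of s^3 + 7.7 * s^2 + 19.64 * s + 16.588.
Routh array:
s^3: [1, 19.64]; s^2: [7.7, 16.588]; s^1: [17.4857]; s^0: [16.588]
First column: [1, 7.7, 17.4857, 16.588]. Sign changes = RHP roots = 0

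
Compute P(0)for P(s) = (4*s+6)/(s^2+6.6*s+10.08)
DC gain = P(0) = num(0)/den(0) = 6/10.08 = 0.5952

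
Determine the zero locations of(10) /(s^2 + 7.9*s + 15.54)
Numerator is a nonzero constant (10) → Zeros: none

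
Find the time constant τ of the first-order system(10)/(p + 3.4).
First-order system: τ = -1/pole. Pole = -3.4. τ = -1/(-3.4) = 0.2941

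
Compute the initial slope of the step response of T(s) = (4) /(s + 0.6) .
IVT: y'(0⁺) = lim_{s→∞} s²·Y(s) = lim_{s→∞} s·T(s).
deg(num) = 0, deg(den) = 1, relative degree = 1, so s·T(s) → (leading num)/(leading den) = 4/1 = 4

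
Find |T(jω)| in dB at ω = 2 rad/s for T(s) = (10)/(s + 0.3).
Substitute s = j*2: T(j2) = 0.733496 - 4.88998j.
|T(j2)| = sqrt(Re² + Im²) = 4.945.
20*log₁₀(4.945) = 13.88 dB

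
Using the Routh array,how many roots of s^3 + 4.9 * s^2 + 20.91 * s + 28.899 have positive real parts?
Routh array:
s^3: [1, 20.91]; s^2: [4.9, 28.899]; s^1: [15.0122]; s^0: [28.899]
First column: [1, 4.9, 15.0122, 28.899]. Sign changes = RHP roots = 0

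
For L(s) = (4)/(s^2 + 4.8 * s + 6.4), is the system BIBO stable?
Denominator: s^2 + 4.8*s + 6.4. Poles: -2.4 + 0.8j, -2.4 - 0.8j. All Re(p)<0: Yes (stable)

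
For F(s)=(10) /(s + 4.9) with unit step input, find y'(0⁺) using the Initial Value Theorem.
IVT: y'(0⁺) = lim_{s→∞} s²·Y(s) = lim_{s→∞} s·F(s).
deg(num) = 0, deg(den) = 1, relative degree = 1, so s·F(s) → (leading num)/(leading den) = 10/1 = 10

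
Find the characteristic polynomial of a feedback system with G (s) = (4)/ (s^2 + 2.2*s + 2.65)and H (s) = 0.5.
Characteristic poly = G_den * H_den + G_num * H_num = (s^2 + 2.2*s + 2.65) + (2) = s^2 + 2.2*s + 4.65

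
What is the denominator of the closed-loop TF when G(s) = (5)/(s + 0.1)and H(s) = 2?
Characteristic poly = G_den * H_den + G_num * H_num = (s + 0.1) + (10) = s + 10.1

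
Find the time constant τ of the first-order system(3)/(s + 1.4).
First-order system: τ = -1/pole. Pole = -1.4. τ = -1/(-1.4) = 0.7143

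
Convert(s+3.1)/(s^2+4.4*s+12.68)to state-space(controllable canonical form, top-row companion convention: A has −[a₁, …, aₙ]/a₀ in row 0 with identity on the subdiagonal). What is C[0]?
Reachable canonical form: C = numerator coefficients (right-aligned, zero-padded to length n).
num = s + 3.1, C = [[1, 3.1]].
C[0] = 1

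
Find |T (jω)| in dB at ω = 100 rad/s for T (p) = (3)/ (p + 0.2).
Substitute p = j*100: T(j100) = 5.99998e-05 - 0.0299999j.
|T(j100)| = sqrt(Re² + Im²) = 0.03.
20*log₁₀(0.03) = -30.46 dB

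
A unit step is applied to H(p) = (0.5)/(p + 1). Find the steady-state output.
FVT: lim_{t→∞} y(t) = lim_{p→0} p*Y(p) where Y(p) = H(p)/p.
= lim_{p→0} H(p) = H(0) = num(0)/den(0) = 0.5/1 = 0.5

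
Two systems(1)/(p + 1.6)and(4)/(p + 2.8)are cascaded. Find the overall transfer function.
Series: H = H₁ · H₂ = (n₁·n₂)/(d₁·d₂).
Num: n₁·n₂ = 4. Den: d₁·d₂ = p^2 + 4.4*p + 4.48.
H(p) = (4)/(p^2 + 4.4*p + 4.48)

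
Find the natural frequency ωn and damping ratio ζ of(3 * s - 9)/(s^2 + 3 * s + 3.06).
Underdamped: complex pole -1.5 + 0.9j. ωn = |pole| = 1.749, ζ = -Re(pole)/ωn = 0.8575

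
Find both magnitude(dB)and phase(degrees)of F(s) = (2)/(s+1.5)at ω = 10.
Substitute s = j*10: F(j10) = 0.0293399 - 0.195599j.
|F| = 20*log₁₀(sqrt(Re²+Im²)) = -14.08 dB.
∠F = atan2(Im, Re) = -81.47°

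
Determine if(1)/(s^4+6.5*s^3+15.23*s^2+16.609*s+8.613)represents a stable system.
Denominator: s^4 + 6.5*s^3 + 15.23*s^2 + 16.609*s + 8.613 = (s + 2.7)(s + 2.2)(s^2 + 1.6*s + 1.45). Poles: -0.8 + 0.9j, -0.8 - 0.9j, -2.2, -2.7. All Re(p)<0: Yes (stable)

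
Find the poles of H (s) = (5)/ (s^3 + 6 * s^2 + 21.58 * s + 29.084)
Set denominator = 0: s^3 + 6*s^2 + 21.58*s + 29.084 = (s + 2.2)(s^2 + 3.8*s + 13.22) = 0 → Poles: -1.9 + 3.1j, -1.9 - 3.1j, -2.2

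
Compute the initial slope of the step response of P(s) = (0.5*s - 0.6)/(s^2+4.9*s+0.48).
IVT: y'(0⁺) = lim_{s→∞} s²·Y(s) = lim_{s→∞} s·P(s).
deg(num) = 1, deg(den) = 2, relative degree = 1, so s·P(s) → (leading num)/(leading den) = 0.5/1 = 0.5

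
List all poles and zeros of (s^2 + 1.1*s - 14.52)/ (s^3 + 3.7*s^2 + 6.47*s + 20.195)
Set denominator = 0: s^3 + 3.7*s^2 + 6.47*s + 20.195 = (s + 3.5)(s^2 + 0.2*s + 5.77) = 0 → Poles: -0.1 + 2.4j, -0.1 - 2.4j, -3.5
Set numerator = 0: s^2 + 1.1*s - 14.52 = (s + 4.4)(s - 3.3) = 0 → Zeros: -4.4, 3.3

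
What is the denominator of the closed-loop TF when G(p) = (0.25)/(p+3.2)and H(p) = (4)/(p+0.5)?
Characteristic poly = G_den * H_den + G_num * H_num = (p^2 + 3.7*p + 1.6) + (1) = p^2 + 3.7*p + 2.6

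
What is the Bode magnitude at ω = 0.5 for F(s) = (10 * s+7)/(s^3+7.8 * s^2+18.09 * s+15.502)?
Substitute s = j*0.5: F(j0.5) = 0.529832 + 0.020211j.
|F(j0.5)| = sqrt(Re² + Im²) = 0.5302.
20*log₁₀(0.5302) = -5.51 dB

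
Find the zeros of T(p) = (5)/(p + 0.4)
Numerator is a nonzero constant (5) → Zeros: none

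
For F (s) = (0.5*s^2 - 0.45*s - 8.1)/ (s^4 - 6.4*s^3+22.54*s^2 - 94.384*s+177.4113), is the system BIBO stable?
Denominator: s^4 - 6.4*s^3 + 22.54*s^2 - 94.384*s + 177.4113 = (s - 3.3)(s - 3.7)(s^2 + 0.6*s + 14.53). Poles: -0.3 + 3.8j, -0.3 - 3.8j, 3.3, 3.7. All Re(p)<0: No (unstable)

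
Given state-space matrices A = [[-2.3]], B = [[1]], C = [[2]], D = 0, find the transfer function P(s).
P(s) = C(sI - A)⁻¹B + D.
Characteristic polynomial det(sI - A) = s + 2.3.
Numerator from C·adj(sI-A)·B + D·det(sI-A) = 2.
P(s) = (2)/(s + 2.3)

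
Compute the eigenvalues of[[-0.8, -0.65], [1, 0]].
Eigenvalues solve det(λI - A) = 0.
Characteristic polynomial: λ^2 + 0.8*λ + 0.65 = 0.
Roots: -0.4 + 0.7j, -0.4 - 0.7j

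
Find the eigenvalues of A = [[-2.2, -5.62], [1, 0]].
Eigenvalues solve det(λI - A) = 0.
Characteristic polynomial: λ^2 + 2.2*λ + 5.62 = 0.
Roots: -1.1 + 2.1j, -1.1 - 2.1j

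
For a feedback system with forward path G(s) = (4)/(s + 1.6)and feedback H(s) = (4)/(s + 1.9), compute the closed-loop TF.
Closed-loop T = G/(1+GH).
Numerator: G_num * H_den = 4*s + 7.6.
Denominator: G_den * H_den + G_num * H_num = (s^2 + 3.5*s + 3.04) + (16) = s^2 + 3.5*s + 19.04.
T(s) = (4*s + 7.6)/(s^2 + 3.5*s + 19.04)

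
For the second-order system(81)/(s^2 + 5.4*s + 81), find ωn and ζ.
Standard form: ωn²/(s²+2ζωn·s+ωn²).
const=81=ωn² → ωn=9, s coeff=5.4=2ζωn → ζ=0.3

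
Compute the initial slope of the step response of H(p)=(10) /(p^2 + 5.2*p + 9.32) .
IVT: y'(0⁺) = lim_{p→∞} p²·Y(p) = lim_{p→∞} p·H(p).
deg(num) = 0, deg(den) = 2, relative degree = 2 ≥ 2, so p·H(p) → 0. Initial slope = 0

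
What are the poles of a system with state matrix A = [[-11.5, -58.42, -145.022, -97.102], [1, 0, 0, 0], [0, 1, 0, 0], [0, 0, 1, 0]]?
Eigenvalues solve det(λI - A) = 0.
Characteristic polynomial: λ^4 + 11.5*λ^3 + 58.42*λ^2 + 145.022*λ + 97.102 = 0.
Factor: (λ + 4.7)(λ + 1)(λ^2 + 5.8*λ + 20.66) = 0.
Roots: -1, -2.9 + 3.5j, -2.9 - 3.5j, -4.7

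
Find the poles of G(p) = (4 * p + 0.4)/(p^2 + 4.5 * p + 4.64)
Set denominator = 0: p^2 + 4.5*p + 4.64 = (p + 1.6)(p + 2.9) = 0 → Poles: -1.6, -2.9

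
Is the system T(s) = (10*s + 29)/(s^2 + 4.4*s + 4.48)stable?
Denominator: s^2 + 4.4*s + 4.48 = (s + 2.8)(s + 1.6). Poles: -1.6, -2.8. All Re(p)<0: Yes (stable)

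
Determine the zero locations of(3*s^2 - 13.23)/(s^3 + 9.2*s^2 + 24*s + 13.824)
Set numerator = 0: 3*s^2 - 13.23 = 3*(s - 2.1)(s + 2.1) = 0 → Zeros: -2.1, 2.1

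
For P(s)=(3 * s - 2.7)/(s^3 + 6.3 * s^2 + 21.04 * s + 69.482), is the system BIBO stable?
Denominator: s^3 + 6.3*s^2 + 21.04*s + 69.482 = (s + 4.9)(s^2 + 1.4*s + 14.18). Poles: -0.7 + 3.7j, -0.7 - 3.7j, -4.9. All Re(p)<0: Yes (stable)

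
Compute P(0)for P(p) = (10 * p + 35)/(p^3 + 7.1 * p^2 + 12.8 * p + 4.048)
DC gain = P(0) = num(0)/den(0) = 35/4.048 = 8.646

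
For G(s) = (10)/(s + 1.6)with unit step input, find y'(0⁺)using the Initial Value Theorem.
IVT: y'(0⁺) = lim_{s→∞} s²·Y(s) = lim_{s→∞} s·G(s).
deg(num) = 0, deg(den) = 1, relative degree = 1, so s·G(s) → (leading num)/(leading den) = 10/1 = 10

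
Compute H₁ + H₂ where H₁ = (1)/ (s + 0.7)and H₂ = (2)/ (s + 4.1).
Parallel: H = H₁ + H₂ = (n₁·d₂ + n₂·d₁)/(d₁·d₂).
n₁·d₂ = s + 4.1. n₂·d₁ = 2*s + 1.4. Sum = 3*s + 5.5. d₁·d₂ = s^2 + 4.8*s + 2.87.
H(s) = (3*s + 5.5)/(s^2 + 4.8*s + 2.87)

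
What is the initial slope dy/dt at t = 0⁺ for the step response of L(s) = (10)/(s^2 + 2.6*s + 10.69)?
IVT: y'(0⁺) = lim_{s→∞} s²·Y(s) = lim_{s→∞} s·L(s).
deg(num) = 0, deg(den) = 2, relative degree = 2 ≥ 2, so s·L(s) → 0. Initial slope = 0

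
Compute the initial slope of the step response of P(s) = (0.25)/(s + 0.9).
IVT: y'(0⁺) = lim_{s→∞} s²·Y(s) = lim_{s→∞} s·P(s).
deg(num) = 0, deg(den) = 1, relative degree = 1, so s·P(s) → (leading num)/(leading den) = 0.25/1 = 0.25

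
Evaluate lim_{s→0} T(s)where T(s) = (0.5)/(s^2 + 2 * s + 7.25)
DC gain = T(0) = num(0)/den(0) = 0.5/7.25 = 0.06897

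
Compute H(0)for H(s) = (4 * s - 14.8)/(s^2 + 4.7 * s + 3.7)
DC gain = H(0) = num(0)/den(0) = -14.8/3.7 = -4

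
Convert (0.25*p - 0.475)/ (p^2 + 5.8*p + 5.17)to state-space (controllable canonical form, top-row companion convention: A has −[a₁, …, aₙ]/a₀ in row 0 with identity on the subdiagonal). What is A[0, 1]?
Reachable canonical form for den = p^2 + 5.8*p + 5.17: top row of A = -[a₁,a₂,...,aₙ]/a₀, ones on the subdiagonal, zeros elsewhere.
A = [[-5.8, -5.17], [1, 0]].
A[0,1] = -5.17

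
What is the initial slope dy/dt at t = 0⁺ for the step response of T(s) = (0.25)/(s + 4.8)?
IVT: y'(0⁺) = lim_{s→∞} s²·Y(s) = lim_{s→∞} s·T(s).
deg(num) = 0, deg(den) = 1, relative degree = 1, so s·T(s) → (leading num)/(leading den) = 0.25/1 = 0.25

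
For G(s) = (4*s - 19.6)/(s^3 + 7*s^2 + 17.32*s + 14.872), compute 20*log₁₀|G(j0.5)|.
Substitute s = j*0.5: G(j0.5) = -0.979954 + 0.789812j.
|G(j0.5)| = sqrt(Re² + Im²) = 1.259.
20*log₁₀(1.259) = 2.00 dB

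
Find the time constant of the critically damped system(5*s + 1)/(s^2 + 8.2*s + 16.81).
Critically damped (ζ = 1): repeated real pole at -4.1, -4.1. τ = -1/pole = 0.2439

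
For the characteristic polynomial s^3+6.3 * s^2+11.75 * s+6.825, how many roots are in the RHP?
s^3 + 6.3*s^2 + 11.75*s + 6.825 = (s + 3.5)(s + 1.3)(s + 1.5). Poles: -1.3, -1.5, -3.5. RHP poles (Re>0): 0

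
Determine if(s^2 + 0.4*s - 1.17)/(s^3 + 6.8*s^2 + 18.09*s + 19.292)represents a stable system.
Denominator: s^3 + 6.8*s^2 + 18.09*s + 19.292 = (s + 2.8)(s^2 + 4*s + 6.89). Poles: -2 + 1.7j, -2 - 1.7j, -2.8. All Re(p)<0: Yes (stable)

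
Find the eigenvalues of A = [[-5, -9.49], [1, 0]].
Eigenvalues solve det(λI - A) = 0.
Characteristic polynomial: λ^2 + 5*λ + 9.49 = 0.
Roots: -2.5 + 1.8j, -2.5 - 1.8j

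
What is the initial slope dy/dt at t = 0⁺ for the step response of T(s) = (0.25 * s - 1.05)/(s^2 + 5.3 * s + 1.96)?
IVT: y'(0⁺) = lim_{s→∞} s²·Y(s) = lim_{s→∞} s·T(s).
deg(num) = 1, deg(den) = 2, relative degree = 1, so s·T(s) → (leading num)/(leading den) = 0.25/1 = 0.25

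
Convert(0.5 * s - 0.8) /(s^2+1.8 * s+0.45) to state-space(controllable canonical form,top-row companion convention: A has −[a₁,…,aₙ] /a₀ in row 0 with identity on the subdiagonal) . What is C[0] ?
Reachable canonical form: C = numerator coefficients (right-aligned, zero-padded to length n).
num = 0.5*s - 0.8, C = [[0.5, -0.8]].
C[0] = 0.5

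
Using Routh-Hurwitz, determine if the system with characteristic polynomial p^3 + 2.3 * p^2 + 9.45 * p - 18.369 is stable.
Routh array:
p^3: [1, 9.45]; p^2: [2.3, -18.369]; p^1: [17.4365]; p^0: [-18.369]
First column: [1, 2.3, 17.4365, -18.369]. Sign changes = 1.
No, unstable (1 RHP root(s))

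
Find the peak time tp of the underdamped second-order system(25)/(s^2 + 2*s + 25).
Standard form: ωn²/(s²+2ζωn·s+ωn²) → ωn = 5, ζ = 0.2.
ωd = ωn·√(1-ζ²) = 5·√(1-0.2²) = 4.899.
tp = π/ωd = π/4.899 = 0.6413 s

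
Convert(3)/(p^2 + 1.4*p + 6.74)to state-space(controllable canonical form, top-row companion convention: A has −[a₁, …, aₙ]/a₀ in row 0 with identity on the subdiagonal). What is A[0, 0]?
Reachable canonical form for den = p^2 + 1.4*p + 6.74: top row of A = -[a₁,a₂,...,aₙ]/a₀, ones on the subdiagonal, zeros elsewhere.
A = [[-1.4, -6.74], [1, 0]].
A[0,0] = -1.4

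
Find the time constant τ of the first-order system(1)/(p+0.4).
First-order system: τ = -1/pole. Pole = -0.4. τ = -1/(-0.4) = 2.5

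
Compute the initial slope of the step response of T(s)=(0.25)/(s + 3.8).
IVT: y'(0⁺) = lim_{s→∞} s²·Y(s) = lim_{s→∞} s·T(s).
deg(num) = 0, deg(den) = 1, relative degree = 1, so s·T(s) → (leading num)/(leading den) = 0.25/1 = 0.25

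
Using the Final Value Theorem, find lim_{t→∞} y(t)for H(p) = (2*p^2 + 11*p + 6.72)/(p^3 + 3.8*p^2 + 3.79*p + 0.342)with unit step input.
FVT: lim_{t→∞} y(t) = lim_{p→0} p*Y(p) where Y(p) = H(p)/p.
= lim_{p→0} H(p) = H(0) = num(0)/den(0) = 6.72/0.342 = 19.65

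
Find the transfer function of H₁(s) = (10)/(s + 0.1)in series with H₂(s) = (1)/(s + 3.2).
Series: H = H₁ · H₂ = (n₁·n₂)/(d₁·d₂).
Num: n₁·n₂ = 10. Den: d₁·d₂ = s^2 + 3.3*s + 0.32.
H(s) = (10)/(s^2 + 3.3*s + 0.32)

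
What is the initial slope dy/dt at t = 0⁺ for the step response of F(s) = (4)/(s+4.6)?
IVT: y'(0⁺) = lim_{s→∞} s²·Y(s) = lim_{s→∞} s·F(s).
deg(num) = 0, deg(den) = 1, relative degree = 1, so s·F(s) → (leading num)/(leading den) = 4/1 = 4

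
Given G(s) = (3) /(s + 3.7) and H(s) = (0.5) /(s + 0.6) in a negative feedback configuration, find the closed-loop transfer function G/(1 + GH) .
Closed-loop T = G/(1+GH).
Numerator: G_num * H_den = 3*s + 1.8.
Denominator: G_den * H_den + G_num * H_num = (s^2 + 4.3*s + 2.22) + (1.5) = s^2 + 4.3*s + 3.72.
T(s) = (3*s + 1.8)/(s^2 + 4.3*s + 3.72)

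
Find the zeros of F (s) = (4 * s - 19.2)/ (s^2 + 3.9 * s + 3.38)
Set numerator = 0: 4*s - 19.2 = 0 → Zeros: 4.8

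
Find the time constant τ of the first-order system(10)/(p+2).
First-order system: τ = -1/pole. Pole = -2. τ = -1/(-2) = 0.5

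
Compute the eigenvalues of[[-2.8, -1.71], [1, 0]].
Eigenvalues solve det(λI - A) = 0.
Characteristic polynomial: λ^2 + 2.8*λ + 1.71 = 0.
Factor: (λ + 0.9)(λ + 1.9) = 0.
Roots: -0.9, -1.9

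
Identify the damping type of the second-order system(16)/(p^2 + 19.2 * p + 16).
Standard form: ωn²/(p²+2ζωn·p+ωn²) gives ωn=4, ζ=2.4.
Overdamped (ζ = 2.4 > 1)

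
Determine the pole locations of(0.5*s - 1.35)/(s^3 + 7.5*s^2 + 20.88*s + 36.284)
Set denominator = 0: s^3 + 7.5*s^2 + 20.88*s + 36.284 = (s + 4.7)(s^2 + 2.8*s + 7.72) = 0 → Poles: -1.4 + 2.4j, -1.4 - 2.4j, -4.7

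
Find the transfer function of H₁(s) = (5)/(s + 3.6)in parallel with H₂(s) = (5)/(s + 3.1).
Parallel: H = H₁ + H₂ = (n₁·d₂ + n₂·d₁)/(d₁·d₂).
n₁·d₂ = 5*s + 15.5. n₂·d₁ = 5*s + 18. Sum = 10*s + 33.5. d₁·d₂ = s^2 + 6.7*s + 11.16.
H(s) = (10*s + 33.5)/(s^2 + 6.7*s + 11.16)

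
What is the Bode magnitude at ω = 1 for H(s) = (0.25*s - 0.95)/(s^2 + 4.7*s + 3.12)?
Substitute s = j*1: H(j1) = -0.0315599 + 0.187892j.
|H(j1)| = sqrt(Re² + Im²) = 0.1905.
20*log₁₀(0.1905) = -14.40 dB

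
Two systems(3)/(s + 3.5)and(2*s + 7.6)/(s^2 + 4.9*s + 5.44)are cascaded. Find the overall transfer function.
Series: H = H₁ · H₂ = (n₁·n₂)/(d₁·d₂).
Num: n₁·n₂ = 6*s + 22.8. Den: d₁·d₂ = s^3 + 8.4*s^2 + 22.59*s + 19.04.
H(s) = (6*s + 22.8)/(s^3 + 8.4*s^2 + 22.59*s + 19.04)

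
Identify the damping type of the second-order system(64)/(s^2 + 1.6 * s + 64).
Standard form: ωn²/(s²+2ζωn·s+ωn²) gives ωn=8, ζ=0.1.
Underdamped (ζ = 0.1 < 1)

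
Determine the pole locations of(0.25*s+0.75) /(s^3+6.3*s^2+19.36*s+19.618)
Set denominator = 0: s^3 + 6.3*s^2 + 19.36*s + 19.618 = (s + 1.7)(s^2 + 4.6*s + 11.54) = 0 → Poles: -1.7, -2.3 + 2.5j, -2.3 - 2.5j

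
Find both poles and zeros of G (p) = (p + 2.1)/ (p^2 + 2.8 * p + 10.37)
Set denominator = 0: p^2 + 2.8*p + 10.37 = 0 → Poles: -1.4 + 2.9j, -1.4 - 2.9j
Set numerator = 0: p + 2.1 = 0 → Zeros: -2.1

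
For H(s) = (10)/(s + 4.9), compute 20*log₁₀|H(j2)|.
Substitute s = j*2: H(j2) = 1.74938 - 0.714031j.
|H(j2)| = sqrt(Re² + Im²) = 1.889.
20*log₁₀(1.889) = 5.53 dB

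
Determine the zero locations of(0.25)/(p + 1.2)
Numerator is a nonzero constant (0.25) → Zeros: none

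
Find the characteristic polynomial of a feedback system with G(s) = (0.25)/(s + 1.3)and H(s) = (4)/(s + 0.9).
Characteristic poly = G_den * H_den + G_num * H_num = (s^2 + 2.2*s + 1.17) + (1) = s^2 + 2.2*s + 2.17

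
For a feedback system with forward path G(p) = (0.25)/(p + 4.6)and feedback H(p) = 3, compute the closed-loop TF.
Closed-loop T = G/(1+GH).
Numerator: G_num * H_den = 0.25.
Denominator: G_den * H_den + G_num * H_num = (p + 4.6) + (0.75) = p + 5.35.
T(p) = (0.25)/(p + 5.35)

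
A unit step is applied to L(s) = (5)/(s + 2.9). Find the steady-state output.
FVT: lim_{t→∞} y(t) = lim_{s→0} s*Y(s) where Y(s) = L(s)/s.
= lim_{s→0} L(s) = L(0) = num(0)/den(0) = 5/2.9 = 1.724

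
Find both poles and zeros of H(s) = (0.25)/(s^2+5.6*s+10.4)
Set denominator = 0: s^2 + 5.6*s + 10.4 = 0 → Poles: -2.8 + 1.6j, -2.8 - 1.6j
Numerator is a nonzero constant (0.25) → Zeros: none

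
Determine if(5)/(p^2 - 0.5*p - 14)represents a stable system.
Denominator: p^2 - 0.5*p - 14 = (p - 4)(p + 3.5). Poles: -3.5, 4. All Re(p)<0: No (unstable)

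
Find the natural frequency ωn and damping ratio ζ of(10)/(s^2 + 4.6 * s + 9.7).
Underdamped: complex pole -2.3 + 2.1j. ωn = |pole| = 3.114, ζ = -Re(pole)/ωn = 0.7385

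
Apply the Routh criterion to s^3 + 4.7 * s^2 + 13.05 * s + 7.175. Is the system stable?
Routh array:
s^3: [1, 13.05]; s^2: [4.7, 7.175]; s^1: [11.5234]; s^0: [7.175]
First column: [1, 4.7, 11.5234, 7.175]. Sign changes = 0.
Yes, stable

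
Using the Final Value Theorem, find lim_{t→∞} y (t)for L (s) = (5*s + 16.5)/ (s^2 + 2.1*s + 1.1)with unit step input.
FVT: lim_{t→∞} y(t) = lim_{s→0} s*Y(s) where Y(s) = L(s)/s.
= lim_{s→0} L(s) = L(0) = num(0)/den(0) = 16.5/1.1 = 15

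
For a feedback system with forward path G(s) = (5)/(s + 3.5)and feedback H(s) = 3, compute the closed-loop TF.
Closed-loop T = G/(1+GH).
Numerator: G_num * H_den = 5.
Denominator: G_den * H_den + G_num * H_num = (s + 3.5) + (15) = s + 18.5.
T(s) = (5)/(s + 18.5)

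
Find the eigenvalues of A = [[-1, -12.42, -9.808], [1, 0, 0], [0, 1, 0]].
Eigenvalues solve det(λI - A) = 0.
Characteristic polynomial: λ^3 + λ^2 + 12.42*λ + 9.808 = 0.
Factor: (λ + 0.8)(λ^2 + 0.2*λ + 12.26) = 0.
Roots: -0.1 + 3.5j, -0.1 - 3.5j, -0.8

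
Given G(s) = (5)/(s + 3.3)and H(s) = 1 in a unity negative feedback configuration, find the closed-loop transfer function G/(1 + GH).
Closed-loop T = G/(1+GH).
Numerator: G_num * H_den = 5.
Denominator: G_den * H_den + G_num * H_num = (s + 3.3) + (5) = s + 8.3.
T(s) = (5)/(s + 8.3)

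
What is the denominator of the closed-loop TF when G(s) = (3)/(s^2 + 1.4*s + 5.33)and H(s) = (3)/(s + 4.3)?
Characteristic poly = G_den * H_den + G_num * H_num = (s^3 + 5.7*s^2 + 11.35*s + 22.919) + (9) = s^3 + 5.7*s^2 + 11.35*s + 31.919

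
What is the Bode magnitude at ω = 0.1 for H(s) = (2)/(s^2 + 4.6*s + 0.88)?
Substitute s = j*0.1: H(j0.1) = 1.79659 - 0.949923j.
|H(j0.1)| = sqrt(Re² + Im²) = 2.032.
20*log₁₀(2.032) = 6.16 dB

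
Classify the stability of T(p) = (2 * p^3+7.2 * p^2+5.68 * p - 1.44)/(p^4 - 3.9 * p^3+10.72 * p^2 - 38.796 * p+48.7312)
Denominator: p^4 - 3.9*p^3 + 10.72*p^2 - 38.796*p + 48.7312 = (p - 2.8)(p - 1.9)(p^2 + 0.8*p + 9.16). Poles: -0.4 + 3j, -0.4 - 3j, 1.9, 2.8. Unstable (2 pole(s) in RHP)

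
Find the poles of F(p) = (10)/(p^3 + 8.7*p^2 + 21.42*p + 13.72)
Set denominator = 0: p^3 + 8.7*p^2 + 21.42*p + 13.72 = (p + 2.8)(p + 4.9)(p + 1) = 0 → Poles: -1, -2.8, -4.9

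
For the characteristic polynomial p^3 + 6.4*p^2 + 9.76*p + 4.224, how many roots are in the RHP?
p^3 + 6.4*p^2 + 9.76*p + 4.224 = (p + 4.4)(p + 0.8)(p + 1.2). Poles: -0.8, -1.2, -4.4. RHP poles (Re>0): 0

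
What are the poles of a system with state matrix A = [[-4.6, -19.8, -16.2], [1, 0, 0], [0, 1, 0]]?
Eigenvalues solve det(λI - A) = 0.
Characteristic polynomial: λ^3 + 4.6*λ^2 + 19.8*λ + 16.2 = 0.
Factor: (λ + 1)(λ^2 + 3.6*λ + 16.2) = 0.
Roots: -1, -1.8 + 3.6j, -1.8 - 3.6j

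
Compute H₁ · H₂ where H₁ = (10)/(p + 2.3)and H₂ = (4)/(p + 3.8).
Series: H = H₁ · H₂ = (n₁·n₂)/(d₁·d₂).
Num: n₁·n₂ = 40. Den: d₁·d₂ = p^2 + 6.1*p + 8.74.
H(p) = (40)/(p^2 + 6.1*p + 8.74)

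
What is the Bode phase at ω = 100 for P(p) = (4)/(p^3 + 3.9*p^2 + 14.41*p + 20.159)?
Substitute p = j*100: P(j100) = -1.56132e-07 + 3.99968e-06j.
∠P(j100) = atan2(Im, Re) = atan2(3.99968e-06, -1.56132e-07) = 92.24° (principal value).
Summing the individual angle contributions Σ∠(j100 − zᵢ) − Σ∠(j100 − pₖ) over the 0 zero(s) and 3 pole(s), each followed continuously from ω = 0 (DC phase referenced to (−180°, 180°]), gives -267.76°, i.e. the principal value - 360°. Continuous Bode phase = -267.76°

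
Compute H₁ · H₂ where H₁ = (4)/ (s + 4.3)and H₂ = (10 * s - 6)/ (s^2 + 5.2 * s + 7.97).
Series: H = H₁ · H₂ = (n₁·n₂)/(d₁·d₂).
Num: n₁·n₂ = 40*s - 24. Den: d₁·d₂ = s^3 + 9.5*s^2 + 30.33*s + 34.271.
H(s) = (40*s - 24)/(s^3 + 9.5*s^2 + 30.33*s + 34.271)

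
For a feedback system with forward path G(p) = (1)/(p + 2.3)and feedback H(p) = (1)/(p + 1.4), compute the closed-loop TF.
Closed-loop T = G/(1+GH).
Numerator: G_num * H_den = p + 1.4.
Denominator: G_den * H_den + G_num * H_num = (p^2 + 3.7*p + 3.22) + (1) = p^2 + 3.7*p + 4.22.
T(p) = (p + 1.4)/(p^2 + 3.7*p + 4.22)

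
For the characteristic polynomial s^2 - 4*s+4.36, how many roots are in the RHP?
Poles: 2 + 0.6j, 2 - 0.6j. RHP poles (Re>0): 2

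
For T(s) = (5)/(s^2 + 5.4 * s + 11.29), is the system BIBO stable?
Denominator: s^2 + 5.4*s + 11.29. Poles: -2.7 + 2j, -2.7 - 2j. All Re(p)<0: Yes (stable)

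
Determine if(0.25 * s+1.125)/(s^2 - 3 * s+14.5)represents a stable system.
Denominator: s^2 - 3*s + 14.5. Poles: 1.5 + 3.5j, 1.5 - 3.5j. All Re(p)<0: No (unstable)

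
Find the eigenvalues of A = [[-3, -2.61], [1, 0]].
Eigenvalues solve det(λI - A) = 0.
Characteristic polynomial: λ^2 + 3*λ + 2.61 = 0.
Roots: -1.5 + 0.6j, -1.5 - 0.6j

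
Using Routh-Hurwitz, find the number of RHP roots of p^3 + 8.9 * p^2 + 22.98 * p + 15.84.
Routh array:
p^3: [1, 22.98]; p^2: [8.9, 15.84]; p^1: [21.2002]; p^0: [15.84]
First column: [1, 8.9, 21.2002, 15.84]. Sign changes = RHP roots = 0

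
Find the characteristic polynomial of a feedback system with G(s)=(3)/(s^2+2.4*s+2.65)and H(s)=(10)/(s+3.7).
Characteristic poly = G_den * H_den + G_num * H_num = (s^3 + 6.1*s^2 + 11.53*s + 9.805) + (30) = s^3 + 6.1*s^2 + 11.53*s + 39.805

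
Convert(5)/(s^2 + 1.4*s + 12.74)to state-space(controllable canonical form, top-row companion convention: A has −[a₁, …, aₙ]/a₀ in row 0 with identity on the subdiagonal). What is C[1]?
Reachable canonical form: C = numerator coefficients (right-aligned, zero-padded to length n).
num = 5, C = [[0, 5]].
C[1] = 5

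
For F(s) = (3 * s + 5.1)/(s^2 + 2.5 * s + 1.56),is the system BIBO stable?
Denominator: s^2 + 2.5*s + 1.56 = (s + 1.2)(s + 1.3). Poles: -1.2, -1.3. All Re(p)<0: Yes (stable)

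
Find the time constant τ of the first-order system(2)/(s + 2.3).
First-order system: τ = -1/pole. Pole = -2.3. τ = -1/(-2.3) = 0.4348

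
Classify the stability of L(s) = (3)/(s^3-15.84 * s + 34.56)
Denominator: s^3 - 15.84*s + 34.56 = (s + 4.8)(s^2 - 4.8*s + 7.2). Poles: -4.8, 2.4 + 1.2j, 2.4 - 1.2j. Unstable (2 pole(s) in RHP)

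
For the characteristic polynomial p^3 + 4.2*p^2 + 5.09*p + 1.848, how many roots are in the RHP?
p^3 + 4.2*p^2 + 5.09*p + 1.848 = (p + 1.1)(p + 0.7)(p + 2.4). Poles: -0.7, -1.1, -2.4. RHP poles (Re>0): 0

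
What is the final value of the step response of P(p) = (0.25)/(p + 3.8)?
FVT: lim_{t→∞} y(t) = lim_{p→0} p*Y(p) where Y(p) = P(p)/p.
= lim_{p→0} P(p) = P(0) = num(0)/den(0) = 0.25/3.8 = 0.06579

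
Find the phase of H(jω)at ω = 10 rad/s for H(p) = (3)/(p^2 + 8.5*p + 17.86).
Substitute p = j*10: H(j10) = -0.0176367 - 0.0182508j.
∠H(j10) = atan2(Im, Re) = atan2(-0.0182508, -0.0176367) = -134.02°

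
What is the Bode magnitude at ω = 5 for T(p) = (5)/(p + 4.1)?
Substitute p = j*5: T(j5) = 0.490313 - 0.597943j.
|T(j5)| = sqrt(Re² + Im²) = 0.7733.
20*log₁₀(0.7733) = -2.23 dB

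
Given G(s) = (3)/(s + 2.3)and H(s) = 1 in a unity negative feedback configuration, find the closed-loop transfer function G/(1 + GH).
Closed-loop T = G/(1+GH).
Numerator: G_num * H_den = 3.
Denominator: G_den * H_den + G_num * H_num = (s + 2.3) + (3) = s + 5.3.
T(s) = (3)/(s + 5.3)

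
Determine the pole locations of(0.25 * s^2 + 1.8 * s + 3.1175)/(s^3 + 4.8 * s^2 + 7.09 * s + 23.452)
Set denominator = 0: s^3 + 4.8*s^2 + 7.09*s + 23.452 = (s + 4.4)(s^2 + 0.4*s + 5.33) = 0 → Poles: -0.2 + 2.3j, -0.2 - 2.3j, -4.4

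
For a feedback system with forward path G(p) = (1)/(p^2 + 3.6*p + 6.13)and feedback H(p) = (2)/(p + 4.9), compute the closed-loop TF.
Closed-loop T = G/(1+GH).
Numerator: G_num * H_den = p + 4.9.
Denominator: G_den * H_den + G_num * H_num = (p^3 + 8.5*p^2 + 23.77*p + 30.037) + (2) = p^3 + 8.5*p^2 + 23.77*p + 32.037.
T(p) = (p + 4.9)/(p^3 + 8.5*p^2 + 23.77*p + 32.037)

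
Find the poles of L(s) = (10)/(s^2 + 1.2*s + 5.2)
Set denominator = 0: s^2 + 1.2*s + 5.2 = 0 → Poles: -0.6 + 2.2j, -0.6 - 2.2j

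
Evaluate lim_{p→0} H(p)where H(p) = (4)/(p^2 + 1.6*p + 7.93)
DC gain = H(0) = num(0)/den(0) = 4/7.93 = 0.5044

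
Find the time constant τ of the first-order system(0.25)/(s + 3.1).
First-order system: τ = -1/pole. Pole = -3.1. τ = -1/(-3.1) = 0.3226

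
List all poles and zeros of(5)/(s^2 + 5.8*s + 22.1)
Set denominator = 0: s^2 + 5.8*s + 22.1 = 0 → Poles: -2.9 + 3.7j, -2.9 - 3.7j
Numerator is a nonzero constant (5) → Zeros: none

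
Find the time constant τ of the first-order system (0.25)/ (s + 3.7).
First-order system: τ = -1/pole. Pole = -3.7. τ = -1/(-3.7) = 0.2703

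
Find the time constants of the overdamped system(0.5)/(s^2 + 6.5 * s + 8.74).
Overdamped: real poles at -4.6, -1.9. τ = -1/pole → τ₁ = 0.2174, τ₂ = 0.5263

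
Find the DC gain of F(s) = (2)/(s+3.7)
DC gain = F(0) = num(0)/den(0) = 2/3.7 = 0.5405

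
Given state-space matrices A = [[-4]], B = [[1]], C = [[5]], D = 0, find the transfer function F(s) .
F(s) = C(sI - A)⁻¹B + D.
Characteristic polynomial det(sI - A) = s + 4.
Numerator from C·adj(sI-A)·B + D·det(sI-A) = 5.
F(s) = (5)/(s + 4)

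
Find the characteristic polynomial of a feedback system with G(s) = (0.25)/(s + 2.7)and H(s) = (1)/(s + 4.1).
Characteristic poly = G_den * H_den + G_num * H_num = (s^2 + 6.8*s + 11.07) + (0.25) = s^2 + 6.8*s + 11.32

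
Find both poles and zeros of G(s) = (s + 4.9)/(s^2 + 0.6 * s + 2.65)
Set denominator = 0: s^2 + 0.6*s + 2.65 = 0 → Poles: -0.3 + 1.6j, -0.3 - 1.6j
Set numerator = 0: s + 4.9 = 0 → Zeros: -4.9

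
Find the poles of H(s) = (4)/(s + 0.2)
Set denominator = 0: s + 0.2 = 0 → Poles: -0.2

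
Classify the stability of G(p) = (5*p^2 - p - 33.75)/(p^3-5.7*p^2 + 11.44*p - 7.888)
Denominator: p^3 - 5.7*p^2 + 11.44*p - 7.888 = (p - 1.7)(p^2 - 4*p + 4.64). Poles: 1.7, 2 + 0.8j, 2 - 0.8j. Unstable (3 pole(s) in RHP)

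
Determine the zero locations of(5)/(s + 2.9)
Numerator is a nonzero constant (5) → Zeros: none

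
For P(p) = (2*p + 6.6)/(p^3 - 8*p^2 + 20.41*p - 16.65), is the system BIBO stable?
Denominator: p^3 - 8*p^2 + 20.41*p - 16.65 = (p - 3.7)(p - 1.8)(p - 2.5). Poles: 1.8, 2.5, 3.7. All Re(p)<0: No (unstable)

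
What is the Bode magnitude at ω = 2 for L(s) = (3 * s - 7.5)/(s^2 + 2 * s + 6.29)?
Substitute s = j*2: L(j2) = 0.321266 + 2.05892j.
|L(j2)| = sqrt(Re² + Im²) = 2.084.
20*log₁₀(2.084) = 6.38 dB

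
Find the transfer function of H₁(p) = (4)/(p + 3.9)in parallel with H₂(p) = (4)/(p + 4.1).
Parallel: H = H₁ + H₂ = (n₁·d₂ + n₂·d₁)/(d₁·d₂).
n₁·d₂ = 4*p + 16.4. n₂·d₁ = 4*p + 15.6. Sum = 8*p + 32. d₁·d₂ = p^2 + 8*p + 15.99.
H(p) = (8*p + 32)/(p^2 + 8*p + 15.99)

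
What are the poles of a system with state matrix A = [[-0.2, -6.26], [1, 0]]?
Eigenvalues solve det(λI - A) = 0.
Characteristic polynomial: λ^2 + 0.2*λ + 6.26 = 0.
Roots: -0.1 + 2.5j, -0.1 - 2.5j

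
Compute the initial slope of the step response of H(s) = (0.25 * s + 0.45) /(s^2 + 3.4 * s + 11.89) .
IVT: y'(0⁺) = lim_{s→∞} s²·Y(s) = lim_{s→∞} s·H(s).
deg(num) = 1, deg(den) = 2, relative degree = 1, so s·H(s) → (leading num)/(leading den) = 0.25/1 = 0.25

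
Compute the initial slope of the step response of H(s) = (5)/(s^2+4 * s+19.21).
IVT: y'(0⁺) = lim_{s→∞} s²·Y(s) = lim_{s→∞} s·H(s).
deg(num) = 0, deg(den) = 2, relative degree = 2 ≥ 2, so s·H(s) → 0. Initial slope = 0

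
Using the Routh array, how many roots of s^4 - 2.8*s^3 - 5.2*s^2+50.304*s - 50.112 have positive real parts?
Routh array:
s^4: [1, -5.2, -50.112]; s^3: [-2.8, 50.304]; s^2: [12.7657, -50.112]; s^1: [39.3126]; s^0: [-50.112]
First column: [1, -2.8, 12.7657, 39.3126, -50.112]. Sign changes = RHP roots = 3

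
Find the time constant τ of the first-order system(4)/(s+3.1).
First-order system: τ = -1/pole. Pole = -3.1. τ = -1/(-3.1) = 0.3226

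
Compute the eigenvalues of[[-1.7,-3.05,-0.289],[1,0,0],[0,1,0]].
Eigenvalues solve det(λI - A) = 0.
Characteristic polynomial: λ^3 + 1.7*λ^2 + 3.05*λ + 0.289 = 0.
Factor: (λ + 0.1)(λ^2 + 1.6*λ + 2.89) = 0.
Roots: -0.1, -0.8 + 1.5j, -0.8 - 1.5j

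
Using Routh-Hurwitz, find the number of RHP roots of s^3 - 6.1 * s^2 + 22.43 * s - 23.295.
Routh array:
s^3: [1, 22.43]; s^2: [-6.1, -23.295]; s^1: [18.6111]; s^0: [-23.295]
First column: [1, -6.1, 18.6111, -23.295]. Sign changes = RHP roots = 3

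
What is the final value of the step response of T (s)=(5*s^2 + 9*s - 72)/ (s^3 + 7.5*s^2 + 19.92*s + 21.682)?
FVT: lim_{t→∞} y(t) = lim_{s→0} s*Y(s) where Y(s) = T(s)/s.
= lim_{s→0} T(s) = T(0) = num(0)/den(0) = -72/21.682 = -3.321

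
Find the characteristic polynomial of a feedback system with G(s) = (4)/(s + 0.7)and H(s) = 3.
Characteristic poly = G_den * H_den + G_num * H_num = (s + 0.7) + (12) = s + 12.7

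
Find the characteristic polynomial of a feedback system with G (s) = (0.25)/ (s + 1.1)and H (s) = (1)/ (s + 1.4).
Characteristic poly = G_den * H_den + G_num * H_num = (s^2 + 2.5*s + 1.54) + (0.25) = s^2 + 2.5*s + 1.79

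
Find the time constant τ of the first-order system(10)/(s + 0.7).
First-order system: τ = -1/pole. Pole = -0.7. τ = -1/(-0.7) = 1.429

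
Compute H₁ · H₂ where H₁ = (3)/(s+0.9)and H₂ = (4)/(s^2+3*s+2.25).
Series: H = H₁ · H₂ = (n₁·n₂)/(d₁·d₂).
Num: n₁·n₂ = 12. Den: d₁·d₂ = s^3 + 3.9*s^2 + 4.95*s + 2.025.
H(s) = (12)/(s^3 + 3.9*s^2 + 4.95*s + 2.025)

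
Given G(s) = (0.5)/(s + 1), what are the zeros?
Numerator is a nonzero constant (0.5) → Zeros: none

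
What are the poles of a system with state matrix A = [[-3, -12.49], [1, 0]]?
Eigenvalues solve det(λI - A) = 0.
Characteristic polynomial: λ^2 + 3*λ + 12.49 = 0.
Roots: -1.5 + 3.2j, -1.5 - 3.2j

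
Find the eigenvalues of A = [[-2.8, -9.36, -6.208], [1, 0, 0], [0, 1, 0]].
Eigenvalues solve det(λI - A) = 0.
Characteristic polynomial: λ^3 + 2.8*λ^2 + 9.36*λ + 6.208 = 0.
Factor: (λ + 0.8)(λ^2 + 2*λ + 7.76) = 0.
Roots: -0.8, -1 + 2.6j, -1 - 2.6j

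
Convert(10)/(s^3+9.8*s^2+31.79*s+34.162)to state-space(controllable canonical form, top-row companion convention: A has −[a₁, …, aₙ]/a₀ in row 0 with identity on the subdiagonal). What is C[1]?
Reachable canonical form: C = numerator coefficients (right-aligned, zero-padded to length n).
num = 10, C = [[0, 0, 10]].
C[1] = 0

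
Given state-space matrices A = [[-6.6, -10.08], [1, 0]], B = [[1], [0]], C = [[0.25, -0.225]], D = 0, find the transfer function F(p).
F(p) = C(pI - A)⁻¹B + D.
Characteristic polynomial det(pI - A) = p^2 + 6.6*p + 10.08.
Numerator from C·adj(pI-A)·B + D·det(pI-A) = 0.25*p - 0.225.
F(p) = (0.25*p - 0.225)/(p^2 + 6.6*p + 10.08)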